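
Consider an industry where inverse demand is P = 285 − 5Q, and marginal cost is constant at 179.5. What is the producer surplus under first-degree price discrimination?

PS = 1113.025

Under first-degree price discrimination the firm charges each unit its demand price and produces up to where P = MC, i.e. Q = 21.1. Consumer surplus is zero; producer surplus equals total surplus.
PS = ½·(285 − 179.5)·21.1 = 1113.025.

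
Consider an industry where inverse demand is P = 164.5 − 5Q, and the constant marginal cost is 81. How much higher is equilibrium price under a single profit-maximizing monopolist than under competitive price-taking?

Under competition P = MC = 81, so Q = (164.5 − 81)/5 = 16.7.
Monopoly sets MR = MC: 164.5 − 10Q = 81 ⇒ Q = 8.35, P = 164.5 − 5·8.35 = 122.75.
Change in equilibrium price: 122.75 − 81 = 41.75.

P rises by 41.75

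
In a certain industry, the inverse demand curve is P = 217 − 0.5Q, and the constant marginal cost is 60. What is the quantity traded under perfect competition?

Q = 314

Competitive firms price at marginal cost: P = 60, giving Q = 314.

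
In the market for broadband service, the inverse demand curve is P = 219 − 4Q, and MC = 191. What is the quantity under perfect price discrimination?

With perfect price discrimination, output is the efficient level Q = 7 (where demand meets MC), but every buyer pays their willingness to pay: CS = 0 and PS = total surplus.

Q = 7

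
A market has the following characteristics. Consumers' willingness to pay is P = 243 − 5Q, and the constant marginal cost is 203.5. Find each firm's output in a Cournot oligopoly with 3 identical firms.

q_i = 1.975

With 3 symmetric Cournot firms, each firm's FOC gives 243 − 20q = 203.5, so q = 1.975, Q = 3·1.975 = 5.925, and P = 213.375.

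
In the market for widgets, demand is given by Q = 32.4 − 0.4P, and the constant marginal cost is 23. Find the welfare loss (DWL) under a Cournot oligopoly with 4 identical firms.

DWL = 26.912

Inverting demand: P = 81 − 2.5Q.
Perfect competition: P = MC = 23, so 81 − 2.5Q = 23 and Q = 23.2.
In a 4-firm Cournot equilibrium, symmetry and the first-order condition give q = (81 − 23)/(12.5) = 4.64. So Q = 18.56 and P = 34.6.
DWL is the triangle between Q = 18.56 and Q = 23.2: ½·(23.2 − 18.56)·(34.6 − 23) = 26.912.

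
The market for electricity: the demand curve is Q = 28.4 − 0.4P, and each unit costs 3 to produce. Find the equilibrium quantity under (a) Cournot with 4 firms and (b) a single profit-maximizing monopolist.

Cournot: Q = 21.76; Monopoly: Q = 13.6

Inverting demand: P = 71 − 2.5Q.
In a 4-firm Cournot equilibrium, symmetry and the first-order condition give q = (71 − 3)/(12.5) = 5.44. So Q = 21.76 and P = 16.6.
A monopolist chooses Q where MR = MC. MR = 71 − 5Q; setting this equal to 3 gives Q = 13.6 and P = 37.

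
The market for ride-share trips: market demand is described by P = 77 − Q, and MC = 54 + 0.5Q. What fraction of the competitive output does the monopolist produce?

Q_m/Q_c = 0.6

A monopolist chooses Q where MR = MC. MR = 77 − 2Q; setting this equal to 54 + 0.5Q gives Q = 9.2 and P = 67.8.
Under competition P = MC: 77 − Q = 54 + 0.5Q ⇒ Q = 46/3, P = 185/3.
Ratio Q_m/Q_c = 9.2/(46/3) = 0.6.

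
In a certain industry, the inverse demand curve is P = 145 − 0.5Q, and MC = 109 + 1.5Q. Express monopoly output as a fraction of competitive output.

Q_m/Q_c = 0.8

The monopolist equates marginal revenue to marginal cost: 145 − Q = 109 + 1.5Q, so Q = 14.4. From demand, P = 137.8.
Under competition P = MC: 145 − 0.5Q = 109 + 1.5Q ⇒ Q = 18, P = 136.
Ratio Q_m/Q_c = 14.4/18 = 0.8.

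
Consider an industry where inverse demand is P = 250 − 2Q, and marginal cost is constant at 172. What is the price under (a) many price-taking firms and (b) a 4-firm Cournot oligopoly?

Competitive firms price at marginal cost: P = 172, giving Q = 39.
Cournot with 4 identical firms: the symmetric best-response condition is 250 − 10q = 172. Each firm produces q = 7.8, total output Q = 31.2, price P = 187.6.

Competition: P = 172; Cournot: P = 187.6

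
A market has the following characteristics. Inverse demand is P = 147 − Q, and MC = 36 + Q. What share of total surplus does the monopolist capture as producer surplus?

PS/TS = 0.75

The monopolist equates marginal revenue to marginal cost: 147 − 2Q = 36 + Q, so Q = 37. From demand, P = 110.
CS = ½·(147 − 110)·37 = 684.5.
PS = P·Q − VC(Q) = 110·37 − (36·37 + ½·1·37²) = 2053.5.
Share captured = PS/TS = 2053.5/2738 = 0.75.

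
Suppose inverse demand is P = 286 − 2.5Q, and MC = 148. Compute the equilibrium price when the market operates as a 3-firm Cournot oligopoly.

P = 182.5

With 3 symmetric Cournot firms, each firm's FOC gives 286 − 10q = 148, so q = 13.8, Q = 3·13.8 = 41.4, and P = 182.5.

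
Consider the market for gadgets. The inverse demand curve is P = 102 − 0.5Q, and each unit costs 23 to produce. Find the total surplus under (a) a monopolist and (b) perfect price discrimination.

Monopoly: TS = 4680.75; Perfect PD: TS = 6241

Monopoly sets MR = MC: 102 − Q = 23 ⇒ Q = 79, P = 102 − 0.5·79 = 62.5.
CS = ½·(102 − 62.5)·79 = 1560.25; PS = (62.5 − 23)·79 = 3120.5; TS = 4680.75.
With perfect price discrimination, output is the efficient level Q = 158 (where demand meets MC), but every buyer pays their willingness to pay: CS = 0 and PS = total surplus.
TS = 6241 (equal to competitive TS).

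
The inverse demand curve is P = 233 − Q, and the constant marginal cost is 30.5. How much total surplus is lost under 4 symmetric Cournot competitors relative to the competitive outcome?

DWL = 820.125

Under competition P = MC = 30.5, so Q = (233 − 30.5)/1 = 202.5.
With 4 symmetric Cournot firms, each firm's FOC gives 233 − 5q = 30.5, so q = 40.5, Q = 4·40.5 = 162, and P = 71.
DWL is the triangle between Q = 162 and Q = 202.5: ½·(202.5 − 162)·(71 − 30.5) = 820.125.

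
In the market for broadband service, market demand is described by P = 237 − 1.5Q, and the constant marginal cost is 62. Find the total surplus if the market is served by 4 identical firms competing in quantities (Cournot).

Cournot with 4 identical firms: the symmetric best-response condition is 237 − 7.5q = 62. Each firm produces q = 70/3, total output Q = 280/3, price P = 97.
CS = ½·(237 − 97)·280/3 = 19600/3; PS = (97 − 62)·280/3 = 9800/3; TS = 9800.

TS = 9800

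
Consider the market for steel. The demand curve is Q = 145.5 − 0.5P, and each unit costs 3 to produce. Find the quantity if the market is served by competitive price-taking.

Inverting demand: P = 291 − 2Q.
Perfect competition: P = MC = 3, so 291 − 2Q = 3 and Q = 144.

Q = 144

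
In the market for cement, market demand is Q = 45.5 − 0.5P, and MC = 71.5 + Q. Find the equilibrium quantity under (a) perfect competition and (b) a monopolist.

Competition: Q = 6.5; Monopoly: Q = 3.9

Inverting demand: P = 91 − 2Q.
Under competition P = MC: 91 − 2Q = 71.5 + Q ⇒ Q = 6.5, P = 78.
Monopoly sets MR = MC: 91 − 4Q = 71.5 + Q ⇒ Q = 3.9, P = 91 − 2·3.9 = 83.2.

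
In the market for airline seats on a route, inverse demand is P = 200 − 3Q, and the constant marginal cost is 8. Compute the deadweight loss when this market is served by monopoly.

DWL = 1536

Perfect competition: P = MC = 8, so 200 − 3Q = 8 and Q = 64.
The monopolist equates marginal revenue to marginal cost: 200 − 6Q = 8, so Q = 32. From demand, P = 104.
DWL is the triangle between Q = 32 and Q = 64: ½·(64 − 32)·(104 − 8) = 1536.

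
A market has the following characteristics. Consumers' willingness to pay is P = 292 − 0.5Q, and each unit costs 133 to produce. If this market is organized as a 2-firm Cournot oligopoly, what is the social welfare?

Cournot with 2 identical firms: the symmetric best-response condition is 292 − 1.5q = 133. Each firm produces q = 106, total output Q = 212, price P = 186.
CS = ½·(292 − 186)·212 = 11236; PS = (186 − 133)·212 = 11236; TS = 22472.

TS = 22472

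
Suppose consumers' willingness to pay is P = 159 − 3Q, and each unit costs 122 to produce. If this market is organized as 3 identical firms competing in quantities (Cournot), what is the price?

P = 131.25

In a 3-firm Cournot equilibrium, symmetry and the first-order condition give q = (159 − 122)/(12) = 37/12. So Q = 9.25 and P = 131.25.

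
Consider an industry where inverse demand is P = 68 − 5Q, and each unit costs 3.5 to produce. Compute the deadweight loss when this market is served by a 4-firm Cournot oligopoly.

Competitive firms price at marginal cost: P = 3.5, giving Q = 12.9.
In a 4-firm Cournot equilibrium, symmetry and the first-order condition give q = (68 − 3.5)/(25) = 2.58. So Q = 10.32 and P = 16.4.
DWL is the triangle between Q = 10.32 and Q = 12.9: ½·(12.9 − 10.32)·(16.4 − 3.5) = 16.641.

DWL = 16.641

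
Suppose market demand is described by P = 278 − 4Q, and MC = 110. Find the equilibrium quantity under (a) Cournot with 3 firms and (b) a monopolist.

Cournot with 3 identical firms: the symmetric best-response condition is 278 − 16q = 110. Each firm produces q = 10.5, total output Q = 31.5, price P = 152.
The monopolist equates marginal revenue to marginal cost: 278 − 8Q = 110, so Q = 21. From demand, P = 194.

Cournot: Q = 31.5; Monopoly: Q = 21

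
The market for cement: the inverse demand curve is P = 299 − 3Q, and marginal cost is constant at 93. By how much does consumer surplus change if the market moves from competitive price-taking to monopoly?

Competitive firms price at marginal cost: P = 93, giving Q = 206/3.
CS = ½·(299 − 93)·206/3 = 21218/3.
Monopoly sets MR = MC: 299 − 6Q = 93 ⇒ Q = 103/3, P = 299 − 3·103/3 = 196.
CS = ½·(299 − 196)·103/3 = 10609/6.
Change in consumer surplus: 10609/6 − 21218/3 = −5304.5.

CS falls by 5304.5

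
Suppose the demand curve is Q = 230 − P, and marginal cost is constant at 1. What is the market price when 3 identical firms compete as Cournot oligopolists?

Inverting demand: P = 230 − Q.
In a 3-firm Cournot equilibrium, symmetry and the first-order condition give q = (230 − 1)/(4) = 57.25. So Q = 171.75 and P = 58.25.

P = 58.25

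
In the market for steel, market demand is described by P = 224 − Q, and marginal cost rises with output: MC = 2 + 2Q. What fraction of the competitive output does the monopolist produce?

A monopolist chooses Q where MR = MC. MR = 224 − 2Q; setting this equal to 2 + 2Q gives Q = 55.5 and P = 168.5.
Under competition P = MC: 224 − Q = 2 + 2Q ⇒ Q = 74, P = 150.
Ratio Q_m/Q_c = 55.5/74 = 0.75.

Q_m/Q_c = 0.75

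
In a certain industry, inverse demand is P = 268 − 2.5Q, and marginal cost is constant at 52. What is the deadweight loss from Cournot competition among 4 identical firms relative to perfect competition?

Perfect competition: P = MC = 52, so 268 − 2.5Q = 52 and Q = 86.4.
In a 4-firm Cournot equilibrium, symmetry and the first-order condition give q = (268 − 52)/(12.5) = 17.28. So Q = 69.12 and P = 95.2.
DWL is the triangle between Q = 69.12 and Q = 86.4: ½·(86.4 − 69.12)·(95.2 − 52) = 373.248.

DWL = 373.248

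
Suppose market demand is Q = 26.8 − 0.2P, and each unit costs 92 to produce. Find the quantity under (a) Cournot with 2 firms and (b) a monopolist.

Inverting demand: P = 134 − 5Q.
Cournot with 2 identical firms: the symmetric best-response condition is 134 − 15q = 92. Each firm produces q = 2.8, total output Q = 5.6, price P = 106.
The monopolist equates marginal revenue to marginal cost: 134 − 10Q = 92, so Q = 4.2. From demand, P = 113.

Cournot: Q = 5.6; Monopoly: Q = 4.2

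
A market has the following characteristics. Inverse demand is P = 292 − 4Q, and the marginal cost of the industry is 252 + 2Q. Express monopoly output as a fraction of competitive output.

Q_m/Q_c = 0.6

Monopoly sets MR = MC: 292 − 8Q = 252 + 2Q ⇒ Q = 4, P = 292 − 4·4 = 276.
Competitive equilibrium sets price equal to marginal cost: 292 − 4Q = 252 + 2Q, so Q = 20/3 and P = 796/3.
Ratio Q_m/Q_c = 4/(20/3) = 0.6.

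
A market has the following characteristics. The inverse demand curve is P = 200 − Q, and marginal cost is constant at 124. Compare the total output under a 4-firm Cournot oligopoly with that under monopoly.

Cournot: Q = 60.8; Monopoly: Q = 38

Cournot with 4 identical firms: the symmetric best-response condition is 200 − 5q = 124. Each firm produces q = 15.2, total output Q = 60.8, price P = 139.2.
Monopoly sets MR = MC: 200 − 2Q = 124 ⇒ Q = 38, P = 200 − 38 = 162.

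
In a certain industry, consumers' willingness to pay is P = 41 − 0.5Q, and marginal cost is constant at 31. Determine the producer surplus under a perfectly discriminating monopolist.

PS = 100

Under first-degree price discrimination the firm charges each unit its demand price and produces up to where P = MC, i.e. Q = 20. Consumer surplus is zero; producer surplus equals total surplus.
PS = ½·(41 − 31)·20 = 100.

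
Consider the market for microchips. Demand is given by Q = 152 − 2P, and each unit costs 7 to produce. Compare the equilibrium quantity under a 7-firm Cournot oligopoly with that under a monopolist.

Cournot: Q = 120.75; Monopoly: Q = 69

Inverting demand: P = 76 − 0.5Q.
In a 7-firm Cournot equilibrium, symmetry and the first-order condition give q = (76 − 7)/(4) = 17.25. So Q = 120.75 and P = 15.625.
The monopolist equates marginal revenue to marginal cost: 76 − Q = 7, so Q = 69. From demand, P = 41.5.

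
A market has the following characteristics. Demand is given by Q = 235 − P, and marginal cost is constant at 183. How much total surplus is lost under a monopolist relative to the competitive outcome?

Inverting demand: P = 235 − Q.
Competitive firms price at marginal cost: P = 183, giving Q = 52.
Monopoly sets MR = MC: 235 − 2Q = 183 ⇒ Q = 26, P = 235 − 26 = 209.
DWL is the triangle between Q = 26 and Q = 52: ½·(52 − 26)·(209 − 183) = 338.

DWL = 338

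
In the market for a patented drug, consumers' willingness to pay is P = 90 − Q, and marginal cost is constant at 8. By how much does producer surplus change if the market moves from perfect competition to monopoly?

PS rises by 1681

Competitive firms price at marginal cost: P = 8, giving Q = 82.
PS = (8 − 8)·82 = 0.
A monopolist chooses Q where MR = MC. MR = 90 − 2Q; setting this equal to 8 gives Q = 41 and P = 49.
PS = (49 − 8)·41 = 1681.
Change in producer surplus: 1681 − 0 = 1681.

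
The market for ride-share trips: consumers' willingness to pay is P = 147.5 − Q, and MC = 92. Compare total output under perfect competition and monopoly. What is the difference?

Competitive firms price at marginal cost: P = 92, giving Q = 55.5.
A monopolist chooses Q where MR = MC. MR = 147.5 − 2Q; setting this equal to 92 gives Q = 27.75 and P = 119.75.
Change in total output: 27.75 − 55.5 = −27.75.

Q falls by 27.75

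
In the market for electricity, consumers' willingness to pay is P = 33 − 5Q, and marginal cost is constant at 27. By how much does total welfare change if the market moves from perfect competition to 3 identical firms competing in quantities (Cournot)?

Perfect competition: P = MC = 27, so 33 − 5Q = 27 and Q = 1.2.
CS = ½·(33 − 27)·1.2 = 3.6; PS = (27 − 27)·1.2 = 0; TS = 3.6.
Cournot with 3 identical firms: the symmetric best-response condition is 33 − 20q = 27. Each firm produces q = 0.3, total output Q = 0.9, price P = 28.5.
CS = ½·(33 − 28.5)·0.9 = 2.025; PS = (28.5 − 27)·0.9 = 1.35; TS = 3.375.
Change in total welfare: 3.375 − 3.6 = −0.225.

Total welfare falls by 0.225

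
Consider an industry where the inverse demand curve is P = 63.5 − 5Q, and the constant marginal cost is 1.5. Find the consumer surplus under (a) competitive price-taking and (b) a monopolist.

Competition: CS = 384.4; Monopoly: CS = 96.1

Competitive firms price at marginal cost: P = 1.5, giving Q = 12.4.
CS = ½·(63.5 − 1.5)·12.4 = 384.4.
The monopolist equates marginal revenue to marginal cost: 63.5 − 10Q = 1.5, so Q = 6.2. From demand, P = 32.5.
CS = ½·(63.5 − 32.5)·6.2 = 96.1.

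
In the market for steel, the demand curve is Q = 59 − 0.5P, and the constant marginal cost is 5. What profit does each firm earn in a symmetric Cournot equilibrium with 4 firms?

π_i = 255.38

Inverting demand: P = 118 − 2Q.
In a 4-firm Cournot equilibrium, symmetry and the first-order condition give q = (118 − 5)/(10) = 11.3. So Q = 45.2 and P = 27.6.
Each firm's profit = (27.6 − 5)·11.3 = 255.38.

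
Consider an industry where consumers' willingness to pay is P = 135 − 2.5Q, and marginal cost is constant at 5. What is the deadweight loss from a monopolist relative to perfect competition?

Under competition P = MC = 5, so Q = (135 − 5)/2.5 = 52.
Monopoly sets MR = MC: 135 − 5Q = 5 ⇒ Q = 26, P = 135 − 2.5·26 = 70.
DWL is the triangle between Q = 26 and Q = 52: ½·(52 − 26)·(70 − 5) = 845.

DWL = 845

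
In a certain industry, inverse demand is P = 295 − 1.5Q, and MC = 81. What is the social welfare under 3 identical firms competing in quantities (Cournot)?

With 3 symmetric Cournot firms, each firm's FOC gives 295 − 6q = 81, so q = 107/3, Q = 3·107/3 = 107, and P = 134.5.
CS = ½·(295 − 134.5)·107 = 8586.75; PS = (134.5 − 81)·107 = 5724.5; TS = 14311.25.

TS = 14311.25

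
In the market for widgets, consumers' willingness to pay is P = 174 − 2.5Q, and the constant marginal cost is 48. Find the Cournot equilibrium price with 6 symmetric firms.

In a 6-firm Cournot equilibrium, symmetry and the first-order condition give q = (174 − 48)/(17.5) = 7.2. So Q = 43.2 and P = 66.

P = 66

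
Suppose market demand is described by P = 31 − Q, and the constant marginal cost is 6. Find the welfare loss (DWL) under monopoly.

Perfect competition: P = MC = 6, so 31 − Q = 6 and Q = 25.
A monopolist chooses Q where MR = MC. MR = 31 − 2Q; setting this equal to 6 gives Q = 12.5 and P = 18.5.
DWL is the triangle between Q = 12.5 and Q = 25: ½·(25 − 12.5)·(18.5 − 6) = 78.125.

DWL = 78.125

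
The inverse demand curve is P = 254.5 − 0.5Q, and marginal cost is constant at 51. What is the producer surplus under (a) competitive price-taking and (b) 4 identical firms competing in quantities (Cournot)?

Competition: PS = 0; Cournot: PS = 13251.92

Under competition P = MC = 51, so Q = (254.5 − 51)/0.5 = 407.
PS = (51 − 51)·407 = 0.
Cournot with 4 identical firms: the symmetric best-response condition is 254.5 − 2.5q = 51. Each firm produces q = 81.4, total output Q = 325.6, price P = 91.7.
PS = (91.7 − 51)·325.6 = 13251.92.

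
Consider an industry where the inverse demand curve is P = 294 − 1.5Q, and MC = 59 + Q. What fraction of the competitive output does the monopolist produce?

The monopolist equates marginal revenue to marginal cost: 294 − 3Q = 59 + Q, so Q = 58.75. From demand, P = 205.875.
Competitive equilibrium sets price equal to marginal cost: 294 − 1.5Q = 59 + Q, so Q = 94 and P = 153.
Ratio Q_m/Q_c = 58.75/94 = 0.625.

Q_m/Q_c = 0.625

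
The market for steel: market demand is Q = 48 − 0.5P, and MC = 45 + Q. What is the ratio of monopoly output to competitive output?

Inverting demand: P = 96 − 2Q.
Monopoly sets MR = MC: 96 − 4Q = 45 + Q ⇒ Q = 10.2, P = 96 − 2·10.2 = 75.6.
Competitive equilibrium sets price equal to marginal cost: 96 − 2Q = 45 + Q, so Q = 17 and P = 62.
Ratio Q_m/Q_c = 10.2/17 = 0.6.

Q_m/Q_c = 0.6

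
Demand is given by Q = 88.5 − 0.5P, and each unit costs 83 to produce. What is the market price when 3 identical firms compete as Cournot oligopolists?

Inverting demand: P = 177 − 2Q.
With 3 symmetric Cournot firms, each firm's FOC gives 177 − 8q = 83, so q = 11.75, Q = 3·11.75 = 35.25, and P = 106.5.

P = 106.5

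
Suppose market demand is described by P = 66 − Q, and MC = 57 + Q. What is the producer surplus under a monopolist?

PS = 13.5

The monopolist equates marginal revenue to marginal cost: 66 − 2Q = 57 + Q, so Q = 3. From demand, P = 63.
PS = P·Q − VC(Q) = 63·3 − (57·3 + ½·1·3²) = 13.5.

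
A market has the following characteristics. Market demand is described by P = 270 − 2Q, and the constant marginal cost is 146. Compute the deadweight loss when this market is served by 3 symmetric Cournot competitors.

DWL = 240.25

Perfect competition: P = MC = 146, so 270 − 2Q = 146 and Q = 62.
Cournot with 3 identical firms: the symmetric best-response condition is 270 − 8q = 146. Each firm produces q = 15.5, total output Q = 46.5, price P = 177.
DWL is the triangle between Q = 46.5 and Q = 62: ½·(62 − 46.5)·(177 − 146) = 240.25.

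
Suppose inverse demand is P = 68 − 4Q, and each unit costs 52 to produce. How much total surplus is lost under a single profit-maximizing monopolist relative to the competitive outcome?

Perfect competition: P = MC = 52, so 68 − 4Q = 52 and Q = 4.
Monopoly sets MR = MC: 68 − 8Q = 52 ⇒ Q = 2, P = 68 − 4·2 = 60.
DWL is the triangle between Q = 2 and Q = 4: ½·(4 − 2)·(60 − 52) = 8.

DWL = 8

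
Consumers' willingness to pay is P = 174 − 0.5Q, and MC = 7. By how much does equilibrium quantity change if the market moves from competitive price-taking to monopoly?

Perfect competition: P = MC = 7, so 174 − 0.5Q = 7 and Q = 334.
A monopolist chooses Q where MR = MC. MR = 174 − Q; setting this equal to 7 gives Q = 167 and P = 90.5.
Change in equilibrium quantity: 167 − 334 = −167.

Q falls by 167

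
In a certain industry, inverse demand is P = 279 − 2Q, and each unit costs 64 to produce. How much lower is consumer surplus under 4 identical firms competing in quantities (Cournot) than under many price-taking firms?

Perfect competition: P = MC = 64, so 279 − 2Q = 64 and Q = 107.5.
CS = ½·(279 − 64)·107.5 = 11556.25.
Cournot with 4 identical firms: the symmetric best-response condition is 279 − 10q = 64. Each firm produces q = 21.5, total output Q = 86, price P = 107.
CS = ½·(279 − 107)·86 = 7396.
Change in consumer surplus: 7396 − 11556.25 = −4160.25.

CS falls by 4160.25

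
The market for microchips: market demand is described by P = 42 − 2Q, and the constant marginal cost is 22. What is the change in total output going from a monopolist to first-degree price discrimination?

Monopoly sets MR = MC: 42 − 4Q = 22 ⇒ Q = 5, P = 42 − 2·5 = 32.
Under first-degree price discrimination the firm charges each unit its demand price and produces up to where P = MC, i.e. Q = 10. Consumer surplus is zero; producer surplus equals total surplus.
Change in total output: 10 − 5 = 5.

Total output rises by 5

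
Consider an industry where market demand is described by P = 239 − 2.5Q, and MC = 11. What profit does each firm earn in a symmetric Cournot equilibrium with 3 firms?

With 3 symmetric Cournot firms, each firm's FOC gives 239 − 10q = 11, so q = 22.8, Q = 3·22.8 = 68.4, and P = 68.
Each firm's profit = (68 − 11)·22.8 = 1299.6.

π_i = 1299.6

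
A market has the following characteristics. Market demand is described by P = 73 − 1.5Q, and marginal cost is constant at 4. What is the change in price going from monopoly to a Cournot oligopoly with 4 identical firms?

A monopolist chooses Q where MR = MC. MR = 73 − 3Q; setting this equal to 4 gives Q = 23 and P = 38.5.
Cournot with 4 identical firms: the symmetric best-response condition is 73 − 7.5q = 4. Each firm produces q = 9.2, total output Q = 36.8, price P = 17.8.
Change in price: 17.8 − 38.5 = −20.7.

Price falls by 20.7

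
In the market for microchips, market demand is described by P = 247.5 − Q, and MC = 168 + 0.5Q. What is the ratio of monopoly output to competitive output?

Q_m/Q_c = 0.6

A monopolist chooses Q where MR = MC. MR = 247.5 − 2Q; setting this equal to 168 + 0.5Q gives Q = 31.8 and P = 215.7.
Under competition P = MC: 247.5 − Q = 168 + 0.5Q ⇒ Q = 53, P = 194.5.
Ratio Q_m/Q_c = 31.8/53 = 0.6.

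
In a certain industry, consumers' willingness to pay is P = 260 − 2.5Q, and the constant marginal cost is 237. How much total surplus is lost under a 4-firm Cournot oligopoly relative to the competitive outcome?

Perfect competition: P = MC = 237, so 260 − 2.5Q = 237 and Q = 9.2.
Cournot with 4 identical firms: the symmetric best-response condition is 260 − 12.5q = 237. Each firm produces q = 1.84, total output Q = 7.36, price P = 241.6.
DWL is the triangle between Q = 7.36 and Q = 9.2: ½·(9.2 − 7.36)·(241.6 − 237) = 4.232.

DWL = 4.232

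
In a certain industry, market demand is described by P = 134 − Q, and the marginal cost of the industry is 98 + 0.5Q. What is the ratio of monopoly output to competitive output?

Q_m/Q_c = 0.6

Monopoly sets MR = MC: 134 − 2Q = 98 + 0.5Q ⇒ Q = 14.4, P = 134 − 14.4 = 119.6.
Under competition P = MC: 134 − Q = 98 + 0.5Q ⇒ Q = 24, P = 110.
Ratio Q_m/Q_c = 14.4/24 = 0.6.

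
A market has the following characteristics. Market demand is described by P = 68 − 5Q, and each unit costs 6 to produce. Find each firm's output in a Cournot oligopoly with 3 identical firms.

In a 3-firm Cournot equilibrium, symmetry and the first-order condition give q = (68 − 6)/(20) = 3.1. So Q = 9.3 and P = 21.5.

q_i = 3.1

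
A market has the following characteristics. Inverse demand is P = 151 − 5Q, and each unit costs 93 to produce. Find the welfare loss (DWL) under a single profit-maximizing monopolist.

DWL = 84.1

Under competition P = MC = 93, so Q = (151 − 93)/5 = 11.6.
A monopolist chooses Q where MR = MC. MR = 151 − 10Q; setting this equal to 93 gives Q = 5.8 and P = 122.
DWL is the triangle between Q = 5.8 and Q = 11.6: ½·(11.6 − 5.8)·(122 − 93) = 84.1.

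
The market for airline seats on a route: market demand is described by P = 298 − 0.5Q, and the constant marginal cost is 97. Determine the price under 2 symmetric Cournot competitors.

P = 164

Cournot with 2 identical firms: the symmetric best-response condition is 298 − 1.5q = 97. Each firm produces q = 134, total output Q = 268, price P = 164.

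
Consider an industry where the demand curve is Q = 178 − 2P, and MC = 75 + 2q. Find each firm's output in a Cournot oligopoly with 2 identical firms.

Inverting demand: P = 89 − 0.5Q.
In a 2-firm Cournot equilibrium, symmetry and the first-order condition give q = (89 − 75)/(3.5) = 4. So Q = 8 and P = 85.

q_i = 4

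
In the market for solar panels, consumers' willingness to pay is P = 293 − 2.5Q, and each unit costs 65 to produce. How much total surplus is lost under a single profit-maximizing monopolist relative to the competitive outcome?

DWL = 2599.2

Perfect competition: P = MC = 65, so 293 − 2.5Q = 65 and Q = 91.2.
Monopoly sets MR = MC: 293 − 5Q = 65 ⇒ Q = 45.6, P = 293 − 2.5·45.6 = 179.
DWL is the triangle between Q = 45.6 and Q = 91.2: ½·(91.2 − 45.6)·(179 − 65) = 2599.2.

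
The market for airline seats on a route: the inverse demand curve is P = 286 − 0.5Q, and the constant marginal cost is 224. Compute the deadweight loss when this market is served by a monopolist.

DWL = 961

Perfect competition: P = MC = 224, so 286 − 0.5Q = 224 and Q = 124.
Monopoly sets MR = MC: 286 − Q = 224 ⇒ Q = 62, P = 286 − 0.5·62 = 255.
DWL is the triangle between Q = 62 and Q = 124: ½·(124 − 62)·(255 − 224) = 961.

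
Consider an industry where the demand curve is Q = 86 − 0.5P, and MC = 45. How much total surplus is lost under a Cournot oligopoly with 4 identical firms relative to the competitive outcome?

Inverting demand: P = 172 − 2Q.
Under competition P = MC = 45, so Q = (172 − 45)/2 = 63.5.
Cournot with 4 identical firms: the symmetric best-response condition is 172 − 10q = 45. Each firm produces q = 12.7, total output Q = 50.8, price P = 70.4.
DWL is the triangle between Q = 50.8 and Q = 63.5: ½·(63.5 − 50.8)·(70.4 − 45) = 161.29.

DWL = 161.29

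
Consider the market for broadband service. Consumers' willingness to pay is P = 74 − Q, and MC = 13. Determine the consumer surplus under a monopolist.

A monopolist chooses Q where MR = MC. MR = 74 − 2Q; setting this equal to 13 gives Q = 30.5 and P = 43.5.
CS = ½·(74 − 43.5)·30.5 = 465.125.

CS = 465.125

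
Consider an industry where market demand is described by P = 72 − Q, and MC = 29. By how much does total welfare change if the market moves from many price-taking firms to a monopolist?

Total welfare falls by 231.125

Competitive firms price at marginal cost: P = 29, giving Q = 43.
CS = ½·(72 − 29)·43 = 924.5; PS = (29 − 29)·43 = 0; TS = 924.5.
Monopoly sets MR = MC: 72 − 2Q = 29 ⇒ Q = 21.5, P = 72 − 21.5 = 50.5.
CS = ½·(72 − 50.5)·21.5 = 231.125; PS = (50.5 − 29)·21.5 = 462.25; TS = 693.375.
Change in total welfare: 693.375 − 924.5 = −231.125.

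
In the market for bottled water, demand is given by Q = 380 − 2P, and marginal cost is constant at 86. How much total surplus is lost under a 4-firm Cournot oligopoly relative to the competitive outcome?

DWL = 432.64

Inverting demand: P = 190 − 0.5Q.
Under competition P = MC = 86, so Q = (190 − 86)/0.5 = 208.
Cournot with 4 identical firms: the symmetric best-response condition is 190 − 2.5q = 86. Each firm produces q = 41.6, total output Q = 166.4, price P = 106.8.
DWL is the triangle between Q = 166.4 and Q = 208: ½·(208 − 166.4)·(106.8 − 86) = 432.64.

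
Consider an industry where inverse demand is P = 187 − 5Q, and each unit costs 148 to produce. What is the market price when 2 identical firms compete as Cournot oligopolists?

With 2 symmetric Cournot firms, each firm's FOC gives 187 − 15q = 148, so q = 2.6, Q = 2·2.6 = 5.2, and P = 161.

P = 161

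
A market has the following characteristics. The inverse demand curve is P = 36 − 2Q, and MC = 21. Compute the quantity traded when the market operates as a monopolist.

The monopolist equates marginal revenue to marginal cost: 36 − 4Q = 21, so Q = 3.75. From demand, P = 28.5.

Q = 3.75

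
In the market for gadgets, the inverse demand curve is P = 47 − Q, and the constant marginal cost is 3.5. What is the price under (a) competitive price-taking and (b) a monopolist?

Competition: P = 3.5; Monopoly: P = 25.25

Under competition P = MC = 3.5, so Q = (47 − 3.5)/1 = 43.5.
A monopolist chooses Q where MR = MC. MR = 47 − 2Q; setting this equal to 3.5 gives Q = 21.75 and P = 25.25.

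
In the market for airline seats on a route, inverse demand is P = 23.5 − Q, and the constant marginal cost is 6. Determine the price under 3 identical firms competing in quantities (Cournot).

Cournot with 3 identical firms: the symmetric best-response condition is 23.5 − 4q = 6. Each firm produces q = 4.375, total output Q = 13.125, price P = 10.375.

P = 10.375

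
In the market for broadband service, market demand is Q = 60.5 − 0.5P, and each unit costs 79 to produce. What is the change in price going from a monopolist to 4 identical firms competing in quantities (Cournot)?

Inverting demand: P = 121 − 2Q.
A monopolist chooses Q where MR = MC. MR = 121 − 4Q; setting this equal to 79 gives Q = 10.5 and P = 100.
Cournot with 4 identical firms: the symmetric best-response condition is 121 − 10q = 79. Each firm produces q = 4.2, total output Q = 16.8, price P = 87.4.
Change in price: 87.4 − 100 = −12.6.

P falls by 12.6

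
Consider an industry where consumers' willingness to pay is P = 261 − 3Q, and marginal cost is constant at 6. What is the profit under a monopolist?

A monopolist chooses Q where MR = MC. MR = 261 − 6Q; setting this equal to 6 gives Q = 42.5 and P = 133.5.
Profit = (133.5 − 6)·42.5 = 5418.75.

Profit = 5418.75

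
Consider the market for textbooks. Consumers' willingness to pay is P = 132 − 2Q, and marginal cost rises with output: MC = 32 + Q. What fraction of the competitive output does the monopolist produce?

The monopolist equates marginal revenue to marginal cost: 132 − 4Q = 32 + Q, so Q = 20. From demand, P = 92.
Under competition P = MC: 132 − 2Q = 32 + Q ⇒ Q = 100/3, P = 196/3.
Ratio Q_m/Q_c = 20/(100/3) = 0.6.

Q_m/Q_c = 0.6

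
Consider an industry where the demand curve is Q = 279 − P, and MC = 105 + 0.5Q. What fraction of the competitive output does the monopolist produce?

Inverting demand: P = 279 − Q.
The monopolist equates marginal revenue to marginal cost: 279 − 2Q = 105 + 0.5Q, so Q = 69.6. From demand, P = 209.4.
Under competition P = MC: 279 − Q = 105 + 0.5Q ⇒ Q = 116, P = 163.
Ratio Q_m/Q_c = 69.6/116 = 0.6.

Q_m/Q_c = 0.6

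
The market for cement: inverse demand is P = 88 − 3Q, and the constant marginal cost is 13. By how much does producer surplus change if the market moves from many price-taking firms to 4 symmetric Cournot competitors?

Perfect competition: P = MC = 13, so 88 − 3Q = 13 and Q = 25.
PS = (13 − 13)·25 = 0.
With 4 symmetric Cournot firms, each firm's FOC gives 88 − 15q = 13, so q = 5, Q = 4·5 = 20, and P = 28.
PS = (28 − 13)·20 = 300.
Change in producer surplus: 300 − 0 = 300.

PS rises by 300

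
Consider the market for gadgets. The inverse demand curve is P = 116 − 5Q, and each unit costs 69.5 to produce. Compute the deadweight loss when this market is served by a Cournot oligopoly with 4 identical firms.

Under competition P = MC = 69.5, so Q = (116 − 69.5)/5 = 9.3.
Cournot with 4 identical firms: the symmetric best-response condition is 116 − 25q = 69.5. Each firm produces q = 1.86, total output Q = 7.44, price P = 78.8.
DWL is the triangle between Q = 7.44 and Q = 9.3: ½·(9.3 − 7.44)·(78.8 − 69.5) = 8.649.

DWL = 8.649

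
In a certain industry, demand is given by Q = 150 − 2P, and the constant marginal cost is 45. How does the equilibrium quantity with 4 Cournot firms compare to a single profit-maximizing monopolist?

Inverting demand: P = 75 − 0.5Q.
In a 4-firm Cournot equilibrium, symmetry and the first-order condition give q = (75 − 45)/(2.5) = 12. So Q = 48 and P = 51.
A monopolist chooses Q where MR = MC. MR = 75 − Q; setting this equal to 45 gives Q = 30 and P = 60.

Cournot: Q = 48; Monopoly: Q = 30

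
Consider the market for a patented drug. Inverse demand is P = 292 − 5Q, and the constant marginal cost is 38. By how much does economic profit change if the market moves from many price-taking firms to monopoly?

Under competition P = MC = 38, so Q = (292 − 38)/5 = 50.8.
Profit = (38 − 38)·50.8 = 0.
Monopoly sets MR = MC: 292 − 10Q = 38 ⇒ Q = 25.4, P = 292 − 5·25.4 = 165.
Profit = (165 − 38)·25.4 = 3225.8.
Change in economic profit: 3225.8 − 0 = 3225.8.

π rises by 3225.8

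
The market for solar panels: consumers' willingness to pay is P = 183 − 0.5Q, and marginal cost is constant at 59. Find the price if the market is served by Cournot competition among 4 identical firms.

Cournot with 4 identical firms: the symmetric best-response condition is 183 − 2.5q = 59. Each firm produces q = 49.6, total output Q = 198.4, price P = 83.8.

P = 83.8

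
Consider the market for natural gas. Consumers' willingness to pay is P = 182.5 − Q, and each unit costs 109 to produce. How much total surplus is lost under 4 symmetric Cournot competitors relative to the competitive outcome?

Perfect competition: P = MC = 109, so 182.5 − Q = 109 and Q = 73.5.
With 4 symmetric Cournot firms, each firm's FOC gives 182.5 − 5q = 109, so q = 14.7, Q = 4·14.7 = 58.8, and P = 123.7.
DWL is the triangle between Q = 58.8 and Q = 73.5: ½·(73.5 − 58.8)·(123.7 − 109) = 108.045.

DWL = 108.045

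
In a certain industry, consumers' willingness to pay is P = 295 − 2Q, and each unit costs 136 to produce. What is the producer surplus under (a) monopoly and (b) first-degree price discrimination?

Monopoly: PS = 3160.125; Perfect PD: PS = 6320.25

A monopolist chooses Q where MR = MC. MR = 295 − 4Q; setting this equal to 136 gives Q = 39.75 and P = 215.5.
PS = (215.5 − 136)·39.75 = 3160.125.
Under first-degree price discrimination the firm charges each unit its demand price and produces up to where P = MC, i.e. Q = 79.5. Consumer surplus is zero; producer surplus equals total surplus.
PS = ½·(295 − 136)·79.5 = 6320.25.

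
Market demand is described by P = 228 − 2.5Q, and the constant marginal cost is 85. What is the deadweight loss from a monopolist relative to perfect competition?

Perfect competition: P = MC = 85, so 228 − 2.5Q = 85 and Q = 57.2.
Monopoly sets MR = MC: 228 − 5Q = 85 ⇒ Q = 28.6, P = 228 − 2.5·28.6 = 156.5.
DWL is the triangle between Q = 28.6 and Q = 57.2: ½·(57.2 − 28.6)·(156.5 − 85) = 1022.45.

DWL = 1022.45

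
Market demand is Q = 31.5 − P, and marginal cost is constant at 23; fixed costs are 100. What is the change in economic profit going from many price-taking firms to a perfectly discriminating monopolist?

Inverting demand: P = 31.5 − Q.
Under competition P = MC = 23, so Q = (31.5 − 23)/1 = 8.5.
Profit = (23 − 23)·8.5 − 100 = −100.
With perfect price discrimination, output is the efficient level Q = 8.5 (where demand meets MC), but every buyer pays their willingness to pay: CS = 0 and PS = total surplus.
PS equals the full surplus area, 36.125. Profit = 36.125 − 100 = −63.875.
Change in economic profit: −63.875 − −100 = 36.125.

π rises by 36.125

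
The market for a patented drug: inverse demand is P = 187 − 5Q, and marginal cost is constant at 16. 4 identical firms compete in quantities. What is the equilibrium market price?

P = 50.2

With 4 symmetric Cournot firms, each firm's FOC gives 187 − 25q = 16, so q = 6.84, Q = 4·6.84 = 27.36, and P = 50.2.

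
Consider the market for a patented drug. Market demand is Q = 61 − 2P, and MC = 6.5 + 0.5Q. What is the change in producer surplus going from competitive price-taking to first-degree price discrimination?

PS rises by 144

Inverting demand: P = 30.5 − 0.5Q.
Under competition P = MC: 30.5 − 0.5Q = 6.5 + 0.5Q ⇒ Q = 24, P = 18.5.
PS = P·Q − VC(Q) = 18.5·24 − (6.5·24 + ½·0.5·24²) = 144.
With perfect price discrimination, output is the efficient level Q = 24 (where demand meets MC), but every buyer pays their willingness to pay: CS = 0 and PS = total surplus.
PS = ½·(30.5 − 6.5)·24 = 288.
Change in producer surplus: 288 − 144 = 144.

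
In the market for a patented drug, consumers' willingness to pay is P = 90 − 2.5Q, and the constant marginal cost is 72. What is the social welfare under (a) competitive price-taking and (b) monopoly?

Competitive firms price at marginal cost: P = 72, giving Q = 7.2.
CS = ½·(90 − 72)·7.2 = 64.8; PS = (72 − 72)·7.2 = 0; TS = 64.8.
Monopoly sets MR = MC: 90 − 5Q = 72 ⇒ Q = 3.6, P = 90 − 2.5·3.6 = 81.
CS = ½·(90 − 81)·3.6 = 16.2; PS = (81 − 72)·3.6 = 32.4; TS = 48.6.

Competition: TS = 64.8; Monopoly: TS = 48.6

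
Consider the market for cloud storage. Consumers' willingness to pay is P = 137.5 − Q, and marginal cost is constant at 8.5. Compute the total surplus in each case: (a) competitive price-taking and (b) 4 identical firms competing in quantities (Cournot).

Competition: TS = 8320.5; Cournot: TS = 7987.68

Under competition P = MC = 8.5, so Q = (137.5 − 8.5)/1 = 129.
CS = ½·(137.5 − 8.5)·129 = 8320.5; PS = (8.5 − 8.5)·129 = 0; TS = 8320.5.
With 4 symmetric Cournot firms, each firm's FOC gives 137.5 − 5q = 8.5, so q = 25.8, Q = 4·25.8 = 103.2, and P = 34.3.
CS = ½·(137.5 − 34.3)·103.2 = 5325.12; PS = (34.3 − 8.5)·103.2 = 2662.56; TS = 7987.68.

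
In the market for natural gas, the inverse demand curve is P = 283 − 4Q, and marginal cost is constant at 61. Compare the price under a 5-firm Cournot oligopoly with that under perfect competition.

Cournot: P = 98; Competition: P = 61

With 5 symmetric Cournot firms, each firm's FOC gives 283 − 24q = 61, so q = 9.25, Q = 5·9.25 = 46.25, and P = 98.
Under competition P = MC = 61, so Q = (283 − 61)/4 = 55.5.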